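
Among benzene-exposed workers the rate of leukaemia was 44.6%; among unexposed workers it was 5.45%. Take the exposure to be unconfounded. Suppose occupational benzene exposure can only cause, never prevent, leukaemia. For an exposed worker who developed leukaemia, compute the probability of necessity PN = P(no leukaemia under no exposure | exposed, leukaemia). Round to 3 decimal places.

p₁ = 0.446, p₀ = 0.0545.
Under exogeneity and monotonicity, PN = (p₁ − p₀) / p₁.
PN = (0.446 − 0.0545) / 0.446 = 0.3915 / 0.446 ≈ 0.8778

PN ≈ 0.878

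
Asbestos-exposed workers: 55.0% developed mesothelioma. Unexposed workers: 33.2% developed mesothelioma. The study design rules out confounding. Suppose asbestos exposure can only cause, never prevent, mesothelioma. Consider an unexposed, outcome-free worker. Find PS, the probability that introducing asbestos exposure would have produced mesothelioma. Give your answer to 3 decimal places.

p₁ = 0.55, p₀ = 0.332.
Under exogeneity and monotonicity, PS = (p₁ − p₀) / (1 − p₀).
PS = (0.55 − 0.332) / (1 − 0.332) = 0.218 / 0.668 ≈ 0.3263

PS ≈ 0.326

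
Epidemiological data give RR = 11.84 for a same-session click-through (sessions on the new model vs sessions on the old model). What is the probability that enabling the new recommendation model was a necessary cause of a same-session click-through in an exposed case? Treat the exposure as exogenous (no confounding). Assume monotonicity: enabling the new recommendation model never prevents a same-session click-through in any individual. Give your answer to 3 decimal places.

Under exogeneity and monotonicity, PN = (RR − 1) / RR = 1 − 1/RR.
PN = (11.84 − 1) / 11.84 = 10.84 / 11.84 ≈ 0.9155

PN ≈ 0.916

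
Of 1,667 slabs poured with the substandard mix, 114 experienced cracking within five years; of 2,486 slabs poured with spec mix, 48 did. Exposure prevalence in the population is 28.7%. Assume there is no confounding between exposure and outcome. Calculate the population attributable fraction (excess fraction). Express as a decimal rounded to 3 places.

PAF ≈ 0.422

p₁ = P(outcome | exposed) = 114/1667 = 0.068386
p₀ = P(outcome | unexposed) = 48/2486 = 0.019308
Overall risk P(Y=1) = π·p₁ + (1−π)·p₀ = 0.287×0.068386 + 0.713×0.019308 = 0.033394.
Under exogeneity, PAF = [P(Y=1) − p₀] / P(Y=1).
PAF = (0.033394 − 0.019308) / 0.033394 ≈ 0.4218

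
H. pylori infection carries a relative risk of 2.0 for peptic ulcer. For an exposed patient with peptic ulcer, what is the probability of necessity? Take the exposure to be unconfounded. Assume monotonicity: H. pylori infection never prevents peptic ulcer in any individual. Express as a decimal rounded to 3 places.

PN ≈ 0.500

Under exogeneity and monotonicity, PN = (RR − 1) / RR = 1 − 1/RR.
PN = (2.0 − 1) / 2.0 = 1 / 2.0 ≈ 0.5000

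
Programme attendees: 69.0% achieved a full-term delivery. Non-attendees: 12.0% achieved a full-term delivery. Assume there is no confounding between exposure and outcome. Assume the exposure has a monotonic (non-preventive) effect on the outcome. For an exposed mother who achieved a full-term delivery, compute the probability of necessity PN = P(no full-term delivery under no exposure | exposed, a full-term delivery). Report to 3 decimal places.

PN ≈ 0.826

p₁ = 0.69, p₀ = 0.12.
Under exogeneity and monotonicity, PN = (p₁ − p₀) / p₁.
PN = (0.69 − 0.12) / 0.69 = 0.57 / 0.69 ≈ 0.8261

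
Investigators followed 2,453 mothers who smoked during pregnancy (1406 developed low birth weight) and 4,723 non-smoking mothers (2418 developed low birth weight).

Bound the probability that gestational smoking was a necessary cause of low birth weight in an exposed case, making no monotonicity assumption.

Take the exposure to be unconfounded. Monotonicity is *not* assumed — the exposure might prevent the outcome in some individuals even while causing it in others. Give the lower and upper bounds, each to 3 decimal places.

p₁ = P(outcome | exposed) = 1406/2453 = 0.57318
p₀ = P(outcome | unexposed) = 2418/4723 = 0.51196
Under exogeneity alone the bounds on PN are max{0,(p₁−p₀)/p₁} ≤ PN ≤ min{1,(1−p₀)/p₁}.
  lower = (p₁ − p₀)/p₁ = 0.061213 / 0.57318 ≈ 0.1068
  upper = min{1, (1 − p₀)/p₁} = 0.48804 / 0.57318 ≈ 0.8515

0.107 ≤ PN ≤ 0.851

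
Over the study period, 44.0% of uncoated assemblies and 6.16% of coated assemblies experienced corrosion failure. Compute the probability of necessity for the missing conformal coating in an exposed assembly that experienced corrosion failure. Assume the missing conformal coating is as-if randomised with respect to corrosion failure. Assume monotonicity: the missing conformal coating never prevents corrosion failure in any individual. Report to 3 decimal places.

p₁ = 0.44, p₀ = 0.0616.
Under exogeneity and monotonicity, PN = (p₁ − p₀) / p₁.
PN = (0.44 − 0.0616) / 0.44 = 0.3784 / 0.44 ≈ 0.8600

PN ≈ 0.860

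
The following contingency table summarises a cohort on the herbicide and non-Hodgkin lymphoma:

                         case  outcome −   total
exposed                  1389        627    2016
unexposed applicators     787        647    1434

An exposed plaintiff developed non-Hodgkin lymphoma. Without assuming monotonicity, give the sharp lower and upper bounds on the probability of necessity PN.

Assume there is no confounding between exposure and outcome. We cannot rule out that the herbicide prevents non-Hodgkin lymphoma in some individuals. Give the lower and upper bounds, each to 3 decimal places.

p₁ = P(outcome | exposed) = 1389/2016 = 0.68899
p₀ = P(outcome | unexposed) = 787/1434 = 0.54881
Under exogeneity alone the bounds on PN are max{0,(p₁−p₀)/p₁} ≤ PN ≤ min{1,(1−p₀)/p₁}.
  lower = (p₁ − p₀)/p₁ = 0.14017 / 0.68899 ≈ 0.2034
  upper = min{1, (1 − p₀)/p₁} = 0.45119 / 0.68899 ≈ 0.6549

0.203 ≤ PN ≤ 0.655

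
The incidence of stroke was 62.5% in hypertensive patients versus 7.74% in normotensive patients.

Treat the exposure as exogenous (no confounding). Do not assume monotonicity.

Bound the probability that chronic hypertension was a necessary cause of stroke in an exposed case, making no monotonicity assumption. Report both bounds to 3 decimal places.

0.876 ≤ PN ≤ 1.000

p₁ = 0.625, p₀ = 0.0774.
Under exogeneity alone the bounds on PN are max{0,(p₁−p₀)/p₁} ≤ PN ≤ min{1,(1−p₀)/p₁}.
  lower = (p₁ − p₀)/p₁ = 0.5476 / 0.625 ≈ 0.8762
  upper = min{1, (1 − p₀)/p₁} = 0.9226 / 0.625 ≈ 1.4762 → capped at 1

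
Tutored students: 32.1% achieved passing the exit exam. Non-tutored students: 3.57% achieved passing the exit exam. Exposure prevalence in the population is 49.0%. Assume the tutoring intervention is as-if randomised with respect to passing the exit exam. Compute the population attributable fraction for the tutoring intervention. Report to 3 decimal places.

p₁ = 0.321, p₀ = 0.0357.
Overall risk P(Y=1) = π·p₁ + (1−π)·p₀ = 0.49×0.321 + 0.51×0.0357 = 0.1755.
Under exogeneity, PAF = [P(Y=1) − p₀] / P(Y=1).
PAF = (0.1755 − 0.0357) / 0.1755 ≈ 0.7966

PAF ≈ 0.797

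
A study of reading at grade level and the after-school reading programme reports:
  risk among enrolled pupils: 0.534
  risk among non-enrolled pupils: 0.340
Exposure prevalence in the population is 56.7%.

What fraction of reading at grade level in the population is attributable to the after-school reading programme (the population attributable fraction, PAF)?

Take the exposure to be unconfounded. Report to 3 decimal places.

PAF ≈ 0.244

Let p₁ = 0.534, p₀ = 0.34.
Overall risk P(Y=1) = π·p₁ + (1−π)·p₀ = 0.567×0.534 + 0.433×0.34 = 0.45.
Under exogeneity, PAF = [P(Y=1) − p₀] / P(Y=1).
PAF = (0.45 − 0.34) / 0.45 ≈ 0.2444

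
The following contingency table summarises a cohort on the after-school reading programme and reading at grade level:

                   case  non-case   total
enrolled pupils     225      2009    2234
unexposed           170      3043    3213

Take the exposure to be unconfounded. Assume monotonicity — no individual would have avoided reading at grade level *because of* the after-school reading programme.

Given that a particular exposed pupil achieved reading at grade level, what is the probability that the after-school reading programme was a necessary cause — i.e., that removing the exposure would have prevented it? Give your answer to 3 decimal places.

p₁ = P(outcome | exposed) = 225/2234 = 0.10072
p₀ = P(outcome | unexposed) = 170/3213 = 0.05291
Under exogeneity and monotonicity, PN = (p₁ − p₀)/p₁.
PN = (0.10072 − 0.05291) / 0.10072 ≈ 0.4747

PN ≈ 0.475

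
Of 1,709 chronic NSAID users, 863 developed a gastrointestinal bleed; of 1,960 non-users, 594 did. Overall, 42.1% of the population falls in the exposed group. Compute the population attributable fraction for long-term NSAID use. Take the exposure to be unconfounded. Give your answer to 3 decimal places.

p₁ = P(outcome | exposed) = 863/1709 = 0.50497
p₀ = P(outcome | unexposed) = 594/1960 = 0.30306
Overall risk P(Y=1) = π·p₁ + (1−π)·p₀ = 0.421×0.50497 + 0.579×0.30306 = 0.38807.
Under exogeneity, PAF = [P(Y=1) − p₀] / P(Y=1).
PAF = (0.38807 − 0.30306) / 0.38807 ≈ 0.2190

PAF ≈ 0.219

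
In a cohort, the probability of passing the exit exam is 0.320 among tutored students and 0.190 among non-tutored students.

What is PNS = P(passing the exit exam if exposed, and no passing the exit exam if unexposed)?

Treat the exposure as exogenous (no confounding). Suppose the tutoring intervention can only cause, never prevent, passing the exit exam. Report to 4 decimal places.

Let p₁ = 0.32, p₀ = 0.19.
Under exogeneity and monotonicity, PNS = p₁ − p₀.
PNS = 0.32 − 0.19 = 0.13

PNS ≈ 0.1300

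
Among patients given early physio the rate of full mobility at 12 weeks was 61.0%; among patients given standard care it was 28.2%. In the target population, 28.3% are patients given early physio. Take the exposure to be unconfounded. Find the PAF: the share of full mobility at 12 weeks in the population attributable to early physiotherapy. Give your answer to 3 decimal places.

PAF ≈ 0.248

p₁ = 0.61, p₀ = 0.282.
Overall risk P(Y=1) = π·p₁ + (1−π)·p₀ = 0.283×0.61 + 0.717×0.282 = 0.37482.
Under exogeneity, PAF = [P(Y=1) − p₀] / P(Y=1).
PAF = (0.37482 − 0.282) / 0.37482 ≈ 0.2476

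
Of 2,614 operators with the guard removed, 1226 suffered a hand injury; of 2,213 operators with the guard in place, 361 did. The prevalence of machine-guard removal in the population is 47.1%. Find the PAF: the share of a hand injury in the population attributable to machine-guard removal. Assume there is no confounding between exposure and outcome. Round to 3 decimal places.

PAF ≈ 0.469

p₁ = P(outcome | exposed) = 1226/2614 = 0.46901
p₀ = P(outcome | unexposed) = 361/2213 = 0.16313
Overall risk P(Y=1) = π·p₁ + (1−π)·p₀ = 0.471×0.46901 + 0.529×0.16313 = 0.3072.
Under exogeneity, PAF = [P(Y=1) − p₀] / P(Y=1).
PAF = (0.3072 − 0.16313) / 0.3072 ≈ 0.4690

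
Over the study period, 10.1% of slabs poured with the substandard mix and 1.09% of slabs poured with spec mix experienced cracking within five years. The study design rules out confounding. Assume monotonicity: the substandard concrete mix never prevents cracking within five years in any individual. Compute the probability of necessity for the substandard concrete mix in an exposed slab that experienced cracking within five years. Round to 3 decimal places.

PN ≈ 0.892

p₁ = 0.101, p₀ = 0.0109.
Under exogeneity and monotonicity, PN = (p₁ − p₀) / p₁.
PN = (0.101 − 0.0109) / 0.101 = 0.0901 / 0.101 ≈ 0.8921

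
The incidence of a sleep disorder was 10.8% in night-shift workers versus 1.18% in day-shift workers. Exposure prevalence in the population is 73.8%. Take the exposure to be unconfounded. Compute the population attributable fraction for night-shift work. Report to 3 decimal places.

p₁ = 0.108, p₀ = 0.0118.
Overall risk P(Y=1) = π·p₁ + (1−π)·p₀ = 0.738×0.108 + 0.262×0.0118 = 0.082796.
Under exogeneity, PAF = [P(Y=1) − p₀] / P(Y=1).
PAF = (0.082796 − 0.0118) / 0.082796 ≈ 0.8575

PAF ≈ 0.857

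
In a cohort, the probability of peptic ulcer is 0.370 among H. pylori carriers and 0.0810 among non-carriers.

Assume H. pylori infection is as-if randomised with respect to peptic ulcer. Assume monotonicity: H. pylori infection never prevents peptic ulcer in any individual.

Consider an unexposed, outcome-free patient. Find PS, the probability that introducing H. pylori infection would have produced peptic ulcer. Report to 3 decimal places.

PS ≈ 0.314

Let p₁ = 0.37, p₀ = 0.081.
Under exogeneity and monotonicity, PS = (p₁ − p₀) / (1 − p₀).
PS = (0.37 − 0.081) / (1 − 0.081) = 0.289 / 0.919 ≈ 0.3145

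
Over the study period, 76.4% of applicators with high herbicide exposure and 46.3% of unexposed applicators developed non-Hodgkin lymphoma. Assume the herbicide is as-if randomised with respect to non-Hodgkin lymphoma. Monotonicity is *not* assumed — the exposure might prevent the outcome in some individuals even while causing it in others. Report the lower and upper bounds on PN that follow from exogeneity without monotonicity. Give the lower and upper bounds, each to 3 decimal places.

p₁ = 0.764, p₀ = 0.463.
Under exogeneity alone the bounds on PN are max{0,(p₁−p₀)/p₁} ≤ PN ≤ min{1,(1−p₀)/p₁}.
  lower = (p₁ − p₀)/p₁ = 0.301 / 0.764 ≈ 0.3940
  upper = min{1, (1 − p₀)/p₁} = 0.537 / 0.764 ≈ 0.7029

0.394 ≤ PN ≤ 0.703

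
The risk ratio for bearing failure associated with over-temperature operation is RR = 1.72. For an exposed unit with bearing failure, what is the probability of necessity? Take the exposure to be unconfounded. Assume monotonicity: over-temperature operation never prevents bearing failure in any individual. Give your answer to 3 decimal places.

Under exogeneity and monotonicity, PN = (RR − 1) / RR = 1 − 1/RR.
PN = (1.72 − 1) / 1.72 = 0.72 / 1.72 ≈ 0.4186

PN ≈ 0.419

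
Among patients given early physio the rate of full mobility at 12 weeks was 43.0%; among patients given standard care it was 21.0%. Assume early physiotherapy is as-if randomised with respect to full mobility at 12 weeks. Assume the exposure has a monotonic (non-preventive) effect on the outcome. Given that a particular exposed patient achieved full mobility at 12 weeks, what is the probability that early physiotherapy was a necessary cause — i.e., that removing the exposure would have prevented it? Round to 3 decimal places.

p₁ = 0.43, p₀ = 0.21.
Under exogeneity and monotonicity, PN = (p₁ − p₀) / p₁.
PN = (0.43 − 0.21) / 0.43 = 0.22 / 0.43 ≈ 0.5116

PN ≈ 0.512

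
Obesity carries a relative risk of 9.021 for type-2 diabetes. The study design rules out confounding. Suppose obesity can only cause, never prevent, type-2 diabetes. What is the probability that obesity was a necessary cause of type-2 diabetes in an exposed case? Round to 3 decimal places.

Under exogeneity and monotonicity, PN = (RR − 1) / RR = 1 − 1/RR.
PN = (9.021 − 1) / 9.021 = 8.021 / 9.021 ≈ 0.8891

PN ≈ 0.889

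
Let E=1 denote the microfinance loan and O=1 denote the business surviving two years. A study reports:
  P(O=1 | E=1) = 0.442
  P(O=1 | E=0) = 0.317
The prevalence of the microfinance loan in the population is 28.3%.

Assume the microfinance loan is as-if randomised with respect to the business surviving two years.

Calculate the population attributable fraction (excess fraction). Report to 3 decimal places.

Let p₁ = 0.442, p₀ = 0.317.
Overall risk P(Y=1) = π·p₁ + (1−π)·p₀ = 0.283×0.442 + 0.717×0.317 = 0.35237.
Under exogeneity, PAF = [P(Y=1) − p₀] / P(Y=1).
PAF = (0.35237 − 0.317) / 0.35237 ≈ 0.1004

PAF ≈ 0.100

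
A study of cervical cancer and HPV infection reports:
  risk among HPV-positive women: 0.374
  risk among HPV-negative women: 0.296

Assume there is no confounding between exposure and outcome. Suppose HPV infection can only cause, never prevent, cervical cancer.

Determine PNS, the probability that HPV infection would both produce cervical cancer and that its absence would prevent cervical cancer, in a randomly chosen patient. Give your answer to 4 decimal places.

Let p₁ = 0.374, p₀ = 0.296.
Under exogeneity and monotonicity, PNS = p₁ − p₀.
PNS = 0.374 − 0.296 = 0.078

PNS ≈ 0.0780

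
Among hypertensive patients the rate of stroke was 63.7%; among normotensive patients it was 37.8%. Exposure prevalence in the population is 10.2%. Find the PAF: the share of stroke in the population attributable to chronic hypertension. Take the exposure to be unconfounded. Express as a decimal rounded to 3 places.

p₁ = 0.637, p₀ = 0.378.
Overall risk P(Y=1) = π·p₁ + (1−π)·p₀ = 0.102×0.637 + 0.898×0.378 = 0.40442.
Under exogeneity, PAF = [P(Y=1) − p₀] / P(Y=1).
PAF = (0.40442 − 0.378) / 0.40442 ≈ 0.0653

PAF ≈ 0.065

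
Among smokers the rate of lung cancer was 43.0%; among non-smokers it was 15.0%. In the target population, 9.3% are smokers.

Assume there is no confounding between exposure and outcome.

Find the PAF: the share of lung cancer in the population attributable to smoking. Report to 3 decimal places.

PAF ≈ 0.148

p₁ = 0.43, p₀ = 0.15.
Overall risk P(Y=1) = π·p₁ + (1−π)·p₀ = 0.093×0.43 + 0.907×0.15 = 0.17604.
Under exogeneity, PAF = [P(Y=1) − p₀] / P(Y=1).
PAF = (0.17604 − 0.15) / 0.17604 ≈ 0.1479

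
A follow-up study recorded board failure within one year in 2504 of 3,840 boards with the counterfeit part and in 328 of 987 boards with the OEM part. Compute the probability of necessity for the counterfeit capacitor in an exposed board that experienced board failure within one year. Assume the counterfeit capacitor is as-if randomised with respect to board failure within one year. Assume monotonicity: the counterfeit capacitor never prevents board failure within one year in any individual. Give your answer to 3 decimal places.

PN ≈ 0.490

p₁ = P(outcome | exposed) = 2504/3840 = 0.65208
p₀ = P(outcome | unexposed) = 328/987 = 0.33232
Under exogeneity and monotonicity, PN = (p₁ − p₀) / p₁.
PN = (0.65208 − 0.33232) / 0.65208 = 0.31976 / 0.65208 ≈ 0.4904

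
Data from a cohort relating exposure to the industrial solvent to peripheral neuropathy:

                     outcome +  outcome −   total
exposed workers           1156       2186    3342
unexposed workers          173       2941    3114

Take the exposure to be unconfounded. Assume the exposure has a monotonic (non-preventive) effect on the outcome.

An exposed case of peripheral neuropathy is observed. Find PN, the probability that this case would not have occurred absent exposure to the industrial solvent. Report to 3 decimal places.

PN ≈ 0.839

p₁ = P(outcome | exposed) = 1156/3342 = 0.3459
p₀ = P(outcome | unexposed) = 173/3114 = 0.055556
Under exogeneity and monotonicity, PN = (p₁ − p₀)/p₁.
PN = (0.3459 − 0.055556) / 0.3459 ≈ 0.8394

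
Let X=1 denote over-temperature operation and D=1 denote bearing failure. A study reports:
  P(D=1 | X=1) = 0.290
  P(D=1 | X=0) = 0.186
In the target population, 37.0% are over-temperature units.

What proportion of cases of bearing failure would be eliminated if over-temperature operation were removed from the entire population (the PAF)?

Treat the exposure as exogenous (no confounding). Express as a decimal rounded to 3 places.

Let p₁ = 0.29, p₀ = 0.186.
Overall risk P(Y=1) = π·p₁ + (1−π)·p₀ = 0.37×0.29 + 0.63×0.186 = 0.22448.
Under exogeneity, PAF = [P(Y=1) − p₀] / P(Y=1).
PAF = (0.22448 − 0.186) / 0.22448 ≈ 0.1714

PAF ≈ 0.171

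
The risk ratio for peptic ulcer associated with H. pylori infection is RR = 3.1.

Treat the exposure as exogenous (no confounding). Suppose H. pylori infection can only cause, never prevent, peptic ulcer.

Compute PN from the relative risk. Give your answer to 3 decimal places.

Under exogeneity and monotonicity, PN = (RR − 1) / RR = 1 − 1/RR.
PN = (3.1 − 1) / 3.1 = 2.1 / 3.1 ≈ 0.6774

PN ≈ 0.677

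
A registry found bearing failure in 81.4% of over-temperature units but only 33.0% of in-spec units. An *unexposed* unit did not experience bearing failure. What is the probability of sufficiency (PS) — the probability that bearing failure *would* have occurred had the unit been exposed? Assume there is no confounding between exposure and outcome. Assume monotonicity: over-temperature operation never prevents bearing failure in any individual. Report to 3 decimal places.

PS ≈ 0.722

p₁ = 0.814, p₀ = 0.33.
Under exogeneity and monotonicity, PS = (p₁ − p₀) / (1 − p₀).
PS = (0.814 − 0.33) / (1 − 0.33) = 0.484 / 0.67 ≈ 0.7224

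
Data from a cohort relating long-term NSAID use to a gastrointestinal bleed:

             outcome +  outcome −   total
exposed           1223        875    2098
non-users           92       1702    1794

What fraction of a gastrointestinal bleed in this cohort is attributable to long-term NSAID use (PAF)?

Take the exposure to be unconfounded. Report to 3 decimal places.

PAF ≈ 0.848

p₁ = P(outcome | exposed) = 1223/2098 = 0.58294
p₀ = P(outcome | unexposed) = 92/1794 = 0.051282
Exposure prevalence π = 2098/3892 = 0.53905; overall risk P(Y=1) = 0.33787.
Under exogeneity, PAF = [P(Y=1) − p₀]/P(Y=1).
PAF = (0.33787 − 0.051282) / 0.33787 ≈ 0.8482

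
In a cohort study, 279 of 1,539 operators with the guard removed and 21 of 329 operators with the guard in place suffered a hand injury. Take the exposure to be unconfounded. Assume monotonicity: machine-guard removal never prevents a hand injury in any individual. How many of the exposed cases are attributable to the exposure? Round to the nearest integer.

about 181 cases

p₁ = P(outcome | exposed) = 279/1539 = 0.18129
p₀ = P(outcome | unexposed) = 21/329 = 0.06383
PN = (p₁ − p₀)/p₁ = (0.18129 − 0.06383) / 0.18129 ≈ 0.64791.
Attributable cases ≈ PN × (exposed cases) = 0.64791 × 279 ≈ 180.77.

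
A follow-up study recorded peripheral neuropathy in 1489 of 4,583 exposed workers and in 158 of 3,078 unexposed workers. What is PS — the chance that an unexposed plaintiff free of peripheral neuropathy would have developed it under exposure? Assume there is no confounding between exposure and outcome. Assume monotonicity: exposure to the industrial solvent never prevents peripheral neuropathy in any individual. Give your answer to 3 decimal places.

p₁ = P(outcome | exposed) = 1489/4583 = 0.3249
p₀ = P(outcome | unexposed) = 158/3078 = 0.051332
Under exogeneity and monotonicity, PS = (p₁ − p₀) / (1 − p₀).
PS = (0.3249 − 0.051332) / (1 − 0.051332) = 0.27356 / 0.94867 ≈ 0.2884

PS ≈ 0.288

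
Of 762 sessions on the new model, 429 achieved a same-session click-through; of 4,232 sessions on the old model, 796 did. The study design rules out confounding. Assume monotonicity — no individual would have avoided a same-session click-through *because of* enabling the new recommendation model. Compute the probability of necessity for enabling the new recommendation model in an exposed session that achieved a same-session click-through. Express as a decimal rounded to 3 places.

p₁ = P(outcome | exposed) = 429/762 = 0.56299
p₀ = P(outcome | unexposed) = 796/4232 = 0.18809
Under exogeneity and monotonicity, PN = (p₁ − p₀) / p₁.
PN = (0.56299 − 0.18809) / 0.56299 = 0.3749 / 0.56299 ≈ 0.6659

PN ≈ 0.666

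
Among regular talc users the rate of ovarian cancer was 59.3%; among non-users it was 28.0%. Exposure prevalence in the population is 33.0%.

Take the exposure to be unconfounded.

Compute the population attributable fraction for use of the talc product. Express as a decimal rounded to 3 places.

p₁ = 0.593, p₀ = 0.28.
Overall risk P(Y=1) = π·p₁ + (1−π)·p₀ = 0.33×0.593 + 0.67×0.28 = 0.38329.
Under exogeneity, PAF = [P(Y=1) − p₀] / P(Y=1).
PAF = (0.38329 − 0.28) / 0.38329 ≈ 0.2695

PAF ≈ 0.269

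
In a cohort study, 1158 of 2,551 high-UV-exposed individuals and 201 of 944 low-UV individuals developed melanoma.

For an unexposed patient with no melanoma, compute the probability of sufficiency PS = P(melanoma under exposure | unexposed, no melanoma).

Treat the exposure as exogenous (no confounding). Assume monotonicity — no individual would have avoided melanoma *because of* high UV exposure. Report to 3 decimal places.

PS ≈ 0.306

p₁ = P(outcome | exposed) = 1158/2551 = 0.45394
p₀ = P(outcome | unexposed) = 201/944 = 0.21292
Under exogeneity and monotonicity, PS = (p₁ − p₀) / (1 − p₀).
PS = (0.45394 − 0.21292) / (1 − 0.21292) = 0.24102 / 0.78708 ≈ 0.3062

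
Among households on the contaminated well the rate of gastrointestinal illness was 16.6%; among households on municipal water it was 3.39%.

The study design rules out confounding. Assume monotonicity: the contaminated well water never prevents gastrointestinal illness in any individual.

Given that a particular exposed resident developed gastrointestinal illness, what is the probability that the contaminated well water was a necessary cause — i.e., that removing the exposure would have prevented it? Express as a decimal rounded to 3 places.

PN ≈ 0.796

p₁ = 0.166, p₀ = 0.0339.
Under exogeneity and monotonicity, PN = (p₁ − p₀) / p₁.
PN = (0.166 − 0.0339) / 0.166 = 0.1321 / 0.166 ≈ 0.7958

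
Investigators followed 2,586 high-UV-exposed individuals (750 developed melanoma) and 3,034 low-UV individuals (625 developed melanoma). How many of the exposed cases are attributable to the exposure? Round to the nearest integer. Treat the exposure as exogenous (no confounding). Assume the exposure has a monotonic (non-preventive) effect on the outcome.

p₁ = P(outcome | exposed) = 750/2586 = 0.29002
p₀ = P(outcome | unexposed) = 625/3034 = 0.206
PN = (p₁ − p₀)/p₁ = (0.29002 − 0.206) / 0.29002 ≈ 0.28972.
Attributable cases ≈ PN × (exposed cases) = 0.28972 × 750 ≈ 217.29.

about 217 cases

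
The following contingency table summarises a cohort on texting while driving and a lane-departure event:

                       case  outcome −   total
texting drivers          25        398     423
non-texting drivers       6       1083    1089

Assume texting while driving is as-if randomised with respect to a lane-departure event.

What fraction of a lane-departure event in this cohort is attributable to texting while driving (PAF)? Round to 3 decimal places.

p₁ = P(outcome | exposed) = 25/423 = 0.059102
p₀ = P(outcome | unexposed) = 6/1089 = 0.0055096
Exposure prevalence π = 423/1512 = 0.27976; overall risk P(Y=1) = 0.020503.
Under exogeneity, PAF = [P(Y=1) − p₀]/P(Y=1).
PAF = (0.020503 − 0.0055096) / 0.020503 ≈ 0.7313

PAF ≈ 0.731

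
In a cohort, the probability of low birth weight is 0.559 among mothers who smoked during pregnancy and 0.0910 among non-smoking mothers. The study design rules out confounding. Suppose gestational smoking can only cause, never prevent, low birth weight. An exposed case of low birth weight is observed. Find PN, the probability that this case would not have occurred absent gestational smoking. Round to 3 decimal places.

Let p₁ = 0.559, p₀ = 0.091.
Under exogeneity and monotonicity, PN = (p₁ − p₀) / p₁.
PN = (0.559 − 0.091) / 0.559 = 0.468 / 0.559 ≈ 0.8372

PN ≈ 0.837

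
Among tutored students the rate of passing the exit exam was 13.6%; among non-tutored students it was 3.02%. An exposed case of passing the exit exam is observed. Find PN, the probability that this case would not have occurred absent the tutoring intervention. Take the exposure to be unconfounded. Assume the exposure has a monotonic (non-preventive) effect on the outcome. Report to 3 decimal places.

PN ≈ 0.778

p₁ = 0.136, p₀ = 0.0302.
Under exogeneity and monotonicity, PN = (p₁ − p₀) / p₁.
PN = (0.136 − 0.0302) / 0.136 = 0.1058 / 0.136 ≈ 0.7779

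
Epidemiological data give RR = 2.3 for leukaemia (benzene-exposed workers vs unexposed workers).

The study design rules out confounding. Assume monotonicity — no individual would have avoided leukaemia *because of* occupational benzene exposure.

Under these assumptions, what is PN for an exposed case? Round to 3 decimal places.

PN ≈ 0.565

Under exogeneity and monotonicity, PN = (RR − 1) / RR = 1 − 1/RR.
PN = (2.3 − 1) / 2.3 = 1.3 / 2.3 ≈ 0.5652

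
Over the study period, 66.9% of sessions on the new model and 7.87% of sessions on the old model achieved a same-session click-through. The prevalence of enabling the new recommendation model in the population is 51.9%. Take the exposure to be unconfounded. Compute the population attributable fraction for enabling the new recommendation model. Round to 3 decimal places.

PAF ≈ 0.796

p₁ = 0.669, p₀ = 0.0787.
Overall risk P(Y=1) = π·p₁ + (1−π)·p₀ = 0.519×0.669 + 0.481×0.0787 = 0.38507.
Under exogeneity, PAF = [P(Y=1) − p₀] / P(Y=1).
PAF = (0.38507 − 0.0787) / 0.38507 ≈ 0.7956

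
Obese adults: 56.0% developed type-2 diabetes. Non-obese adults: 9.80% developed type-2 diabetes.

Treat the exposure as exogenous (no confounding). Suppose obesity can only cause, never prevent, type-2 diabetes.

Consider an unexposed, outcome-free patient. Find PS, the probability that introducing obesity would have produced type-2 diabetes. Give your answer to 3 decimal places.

PS ≈ 0.512

p₁ = 0.56, p₀ = 0.098.
Under exogeneity and monotonicity, PS = (p₁ − p₀) / (1 − p₀).
PS = (0.56 − 0.098) / (1 − 0.098) = 0.462 / 0.902 ≈ 0.5122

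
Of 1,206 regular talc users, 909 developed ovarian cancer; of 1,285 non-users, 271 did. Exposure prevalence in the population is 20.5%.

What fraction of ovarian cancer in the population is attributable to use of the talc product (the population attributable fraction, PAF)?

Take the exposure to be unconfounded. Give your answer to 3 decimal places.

p₁ = P(outcome | exposed) = 909/1206 = 0.75373
p₀ = P(outcome | unexposed) = 271/1285 = 0.21089
Overall risk P(Y=1) = π·p₁ + (1−π)·p₀ = 0.205×0.75373 + 0.795×0.21089 = 0.32218.
Under exogeneity, PAF = [P(Y=1) − p₀] / P(Y=1).
PAF = (0.32218 − 0.21089) / 0.32218 ≈ 0.3454

PAF ≈ 0.345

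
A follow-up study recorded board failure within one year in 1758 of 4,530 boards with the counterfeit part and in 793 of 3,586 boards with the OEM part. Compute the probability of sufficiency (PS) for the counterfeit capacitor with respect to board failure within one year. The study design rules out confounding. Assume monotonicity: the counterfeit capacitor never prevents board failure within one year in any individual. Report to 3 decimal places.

p₁ = P(outcome | exposed) = 1758/4530 = 0.38808
p₀ = P(outcome | unexposed) = 793/3586 = 0.22114
Under exogeneity and monotonicity, PS = (p₁ − p₀) / (1 − p₀).
PS = (0.38808 − 0.22114) / (1 − 0.22114) = 0.16694 / 0.77886 ≈ 0.2143

PS ≈ 0.214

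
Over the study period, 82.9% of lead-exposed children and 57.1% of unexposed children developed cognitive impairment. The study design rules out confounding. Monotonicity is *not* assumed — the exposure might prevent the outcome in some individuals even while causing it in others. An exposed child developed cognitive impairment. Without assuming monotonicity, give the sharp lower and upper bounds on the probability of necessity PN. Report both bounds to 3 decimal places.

p₁ = 0.829, p₀ = 0.571.
Under exogeneity alone the bounds on PN are max{0,(p₁−p₀)/p₁} ≤ PN ≤ min{1,(1−p₀)/p₁}.
  lower = (p₁ − p₀)/p₁ = 0.258 / 0.829 ≈ 0.3112
  upper = min{1, (1 − p₀)/p₁} = 0.429 / 0.829 ≈ 0.5175

0.311 ≤ PN ≤ 0.517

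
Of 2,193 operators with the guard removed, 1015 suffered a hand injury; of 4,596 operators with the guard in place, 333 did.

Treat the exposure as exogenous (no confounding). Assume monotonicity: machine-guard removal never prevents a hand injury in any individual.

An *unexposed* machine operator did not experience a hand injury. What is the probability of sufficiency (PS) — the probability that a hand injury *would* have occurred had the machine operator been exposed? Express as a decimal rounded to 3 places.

p₁ = P(outcome | exposed) = 1015/2193 = 0.46284
p₀ = P(outcome | unexposed) = 333/4596 = 0.072454
Under exogeneity and monotonicity, PS = (p₁ − p₀) / (1 − p₀).
PS = (0.46284 − 0.072454) / (1 − 0.072454) = 0.39038 / 0.92755 ≈ 0.4209

PS ≈ 0.421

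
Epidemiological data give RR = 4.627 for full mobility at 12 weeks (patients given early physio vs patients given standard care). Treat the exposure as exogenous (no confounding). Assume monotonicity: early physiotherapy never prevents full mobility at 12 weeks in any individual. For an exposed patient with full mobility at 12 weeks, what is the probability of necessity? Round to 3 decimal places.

PN ≈ 0.784

Under exogeneity and monotonicity, PN = (RR − 1) / RR = 1 − 1/RR.
PN = (4.627 − 1) / 4.627 = 3.627 / 4.627 ≈ 0.7839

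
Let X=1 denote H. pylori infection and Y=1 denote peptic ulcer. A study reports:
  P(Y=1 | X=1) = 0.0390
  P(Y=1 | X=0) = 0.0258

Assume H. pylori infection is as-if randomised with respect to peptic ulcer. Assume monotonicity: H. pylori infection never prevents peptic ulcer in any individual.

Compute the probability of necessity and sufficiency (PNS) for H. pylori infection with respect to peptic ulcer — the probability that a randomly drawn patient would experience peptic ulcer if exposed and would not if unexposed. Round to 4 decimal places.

Let p₁ = 0.039, p₀ = 0.0258.
Under exogeneity and monotonicity, PNS = p₁ − p₀.
PNS = 0.039 − 0.0258 = 0.0132

PNS ≈ 0.0132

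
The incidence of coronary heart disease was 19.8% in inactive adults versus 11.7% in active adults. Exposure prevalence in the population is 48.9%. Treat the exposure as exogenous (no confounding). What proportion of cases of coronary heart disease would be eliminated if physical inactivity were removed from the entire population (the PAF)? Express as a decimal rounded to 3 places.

p₁ = 0.198, p₀ = 0.117.
Overall risk P(Y=1) = π·p₁ + (1−π)·p₀ = 0.489×0.198 + 0.511×0.117 = 0.15661.
Under exogeneity, PAF = [P(Y=1) − p₀] / P(Y=1).
PAF = (0.15661 − 0.117) / 0.15661 ≈ 0.2529

PAF ≈ 0.253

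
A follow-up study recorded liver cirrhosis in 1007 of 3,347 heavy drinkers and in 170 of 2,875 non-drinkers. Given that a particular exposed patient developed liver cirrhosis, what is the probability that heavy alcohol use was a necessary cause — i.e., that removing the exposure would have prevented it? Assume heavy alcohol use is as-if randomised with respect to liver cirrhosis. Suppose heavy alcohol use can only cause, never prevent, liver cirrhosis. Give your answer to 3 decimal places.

PN ≈ 0.803

p₁ = P(outcome | exposed) = 1007/3347 = 0.30087
p₀ = P(outcome | unexposed) = 170/2875 = 0.05913
Under exogeneity and monotonicity, PN = (p₁ − p₀) / p₁.
PN = (0.30087 − 0.05913) / 0.30087 = 0.24174 / 0.30087 ≈ 0.8035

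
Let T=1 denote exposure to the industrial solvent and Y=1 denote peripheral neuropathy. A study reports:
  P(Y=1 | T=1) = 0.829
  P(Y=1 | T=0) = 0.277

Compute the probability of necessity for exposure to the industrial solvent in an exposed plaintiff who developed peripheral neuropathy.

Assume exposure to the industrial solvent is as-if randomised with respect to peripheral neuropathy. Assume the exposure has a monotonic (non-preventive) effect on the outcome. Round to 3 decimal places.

Let p₁ = 0.829, p₀ = 0.277.
Under exogeneity and monotonicity, PN = (p₁ − p₀) / p₁.
PN = (0.829 − 0.277) / 0.829 = 0.552 / 0.829 ≈ 0.6659

PN ≈ 0.666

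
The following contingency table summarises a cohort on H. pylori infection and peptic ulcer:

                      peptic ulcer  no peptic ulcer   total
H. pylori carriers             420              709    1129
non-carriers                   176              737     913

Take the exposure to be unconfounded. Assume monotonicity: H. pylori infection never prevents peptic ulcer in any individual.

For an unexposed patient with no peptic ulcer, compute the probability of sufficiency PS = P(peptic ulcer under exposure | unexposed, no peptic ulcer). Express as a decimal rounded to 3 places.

PS ≈ 0.222

p₁ = P(outcome | exposed) = 420/1129 = 0.37201
p₀ = P(outcome | unexposed) = 176/913 = 0.19277
Under exogeneity and monotonicity, PS = (p₁ − p₀) / (1 − p₀).
PS = (0.37201 − 0.19277) / (1 − 0.19277) = 0.17924 / 0.80723 ≈ 0.2220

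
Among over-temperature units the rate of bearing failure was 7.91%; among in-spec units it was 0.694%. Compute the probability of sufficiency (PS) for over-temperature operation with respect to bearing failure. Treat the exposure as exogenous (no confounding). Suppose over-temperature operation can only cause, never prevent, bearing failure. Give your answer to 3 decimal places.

PS ≈ 0.073

p₁ = 0.0791, p₀ = 0.00694.
Under exogeneity and monotonicity, PS = (p₁ − p₀) / (1 − p₀).
PS = (0.0791 − 0.00694) / (1 − 0.00694) = 0.07216 / 0.99306 ≈ 0.0727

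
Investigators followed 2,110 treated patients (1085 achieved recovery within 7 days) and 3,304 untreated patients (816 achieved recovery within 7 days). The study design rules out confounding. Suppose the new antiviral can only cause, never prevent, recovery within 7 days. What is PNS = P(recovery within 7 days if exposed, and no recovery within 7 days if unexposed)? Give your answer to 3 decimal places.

p₁ = P(outcome | exposed) = 1085/2110 = 0.51422
p₀ = P(outcome | unexposed) = 816/3304 = 0.24697
Under exogeneity and monotonicity, PNS = p₁ − p₀.
PNS = 0.51422 − 0.24697 = 0.26724

PNS ≈ 0.267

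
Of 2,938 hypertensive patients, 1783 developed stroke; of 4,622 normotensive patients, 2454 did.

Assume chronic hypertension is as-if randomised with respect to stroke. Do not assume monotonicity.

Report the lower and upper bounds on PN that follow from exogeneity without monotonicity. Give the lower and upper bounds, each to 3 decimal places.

0.125 ≤ PN ≤ 0.773

p₁ = P(outcome | exposed) = 1783/2938 = 0.60688
p₀ = P(outcome | unexposed) = 2454/4622 = 0.53094
Under exogeneity alone the bounds on PN are max{0,(p₁−p₀)/p₁} ≤ PN ≤ min{1,(1−p₀)/p₁}.
  lower = (p₁ − p₀)/p₁ = 0.075936 / 0.60688 ≈ 0.1251
  upper = min{1, (1 − p₀)/p₁} = 0.46906 / 0.60688 ≈ 0.7729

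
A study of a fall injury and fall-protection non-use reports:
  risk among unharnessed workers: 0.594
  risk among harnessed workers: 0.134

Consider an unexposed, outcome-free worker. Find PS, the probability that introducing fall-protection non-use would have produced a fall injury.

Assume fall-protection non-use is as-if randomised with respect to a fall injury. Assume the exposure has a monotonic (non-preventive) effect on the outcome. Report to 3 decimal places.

Let p₁ = 0.594, p₀ = 0.134.
Under exogeneity and monotonicity, PS = (p₁ − p₀) / (1 − p₀).
PS = (0.594 − 0.134) / (1 − 0.134) = 0.46 / 0.866 ≈ 0.5312

PS ≈ 0.531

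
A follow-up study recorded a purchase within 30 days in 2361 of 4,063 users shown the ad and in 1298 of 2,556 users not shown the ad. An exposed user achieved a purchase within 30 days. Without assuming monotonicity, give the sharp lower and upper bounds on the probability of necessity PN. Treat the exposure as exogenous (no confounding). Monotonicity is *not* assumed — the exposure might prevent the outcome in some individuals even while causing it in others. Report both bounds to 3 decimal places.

p₁ = P(outcome | exposed) = 2361/4063 = 0.5811
p₀ = P(outcome | unexposed) = 1298/2556 = 0.50782
Under exogeneity alone the bounds on PN are max{0,(p₁−p₀)/p₁} ≤ PN ≤ min{1,(1−p₀)/p₁}.
  lower = (p₁ − p₀)/p₁ = 0.073273 / 0.5811 ≈ 0.1261
  upper = min{1, (1 − p₀)/p₁} = 0.49218 / 0.5811 ≈ 0.8470

0.126 ≤ PN ≤ 0.847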